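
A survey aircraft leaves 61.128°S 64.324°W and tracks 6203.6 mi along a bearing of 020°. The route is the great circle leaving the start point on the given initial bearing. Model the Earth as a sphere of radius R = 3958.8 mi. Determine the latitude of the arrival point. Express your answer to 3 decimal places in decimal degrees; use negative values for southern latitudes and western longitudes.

latitude 26.772°

The arc subtends δ = 6203.6/3958.8 = 1.567041 rad at the centre.
Converting: φ₁ = -1.066885 rad, θ = 0.349066 rad.
Destination latitude: φ₂ = arcsin( sin φ₁ cos δ + cos φ₁ sin δ cos θ ) = arcsin(0.450443) = 26.772°.
For the longitude increment, Δλ = atan2( sin θ sin δ cos φ₁, cos δ − sin φ₁ sin φ₂ ) = atan2(0.165145, 0.398209) = 22.525°.
Hence λ₂ = -64.324° + 22.525° = -41.799°.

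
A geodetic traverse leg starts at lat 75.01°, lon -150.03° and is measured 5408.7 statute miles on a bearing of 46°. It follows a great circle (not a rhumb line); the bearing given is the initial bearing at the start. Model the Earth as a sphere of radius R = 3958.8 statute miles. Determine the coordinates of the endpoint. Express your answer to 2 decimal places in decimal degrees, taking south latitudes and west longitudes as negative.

latitude 21.85°, longitude -19.39°

δ = 5408.7/3958.8 = 1.366247 rad (78.2802°).
Start latitude φ₁ = 1.309171 rad; initial bearing θ = 0.802851 rad.
sin φ₂ = sin φ₁ cos δ + cos φ₁ sin δ cos θ = (0.965971)(0.203126) + (0.258650)(0.979153)(0.694658) = 0.372141
φ₂ = asin(0.372141) = 0.381315 rad = 21.85°.
For the longitude increment, Δλ = atan2( sin θ sin δ cos φ₁, cos δ − sin φ₁ sin φ₂ ) = atan2(0.182179, -0.156352) = 130.64°.
λ₂ = -150.03° + 130.64° = -19.39°.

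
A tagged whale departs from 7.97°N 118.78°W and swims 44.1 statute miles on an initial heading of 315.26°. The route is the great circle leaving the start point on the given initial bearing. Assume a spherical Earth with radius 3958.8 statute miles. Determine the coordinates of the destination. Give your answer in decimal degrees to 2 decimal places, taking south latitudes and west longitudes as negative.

δ = 44.1/3958.8 = 0.011140 rad (0.6383°).
With φ₁ = 7.97° = 0.139103 rad and θ = 315.26° = 5.502325 rad:
Destination latitude: φ₂ = arcsin( sin φ₁ cos δ + cos φ₁ sin δ cos θ ) = arcsin(0.146482) = 8.42°.
Δλ = atan2( sin θ sin δ cos φ₁ , cos δ − sin φ₁ sin φ₂ ) = atan2(-0.007765, 0.979628) = -0.007927 rad = -0.45°.
λ₂ = λ₁ + Δλ = -119.23°.

latitude 8.42°, longitude -119.23°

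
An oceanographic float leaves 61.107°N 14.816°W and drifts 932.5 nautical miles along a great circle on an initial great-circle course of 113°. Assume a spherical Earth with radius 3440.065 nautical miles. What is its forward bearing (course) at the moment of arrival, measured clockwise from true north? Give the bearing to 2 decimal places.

Angular distance δ = d/R = 932.5 / 3440.065 = 0.271070 rad.
Start latitude φ₁ = 1.066518 rad; initial bearing θ = 1.972222 rad.
sin φ₂ = sin φ₁ cos δ + cos φ₁ sin δ cos θ = (0.875524)(0.963485) + (0.483175)(0.267763)(-0.390731) = 0.793002
φ₂ = asin(0.793002) = 0.915721 rad = 52.467°.
Δλ = atan2( sin θ sin δ cos φ₁ , cos δ − sin φ₁ sin φ₂ ) = atan2(0.119092, 0.269193) = 0.416518 rad = 23.865°.
λ₂ = λ₁ + Δλ = 9.049°.
The forward bearing on arrival equals the back-azimuth from the destination plus 180°.
Back-azimuth from P₂ (52.47°, 9.05°) to P₁ (61.11°, -14.82°), with Δλ' = λ₁ − λ₂ = -23.86°: atan2( sin Δλ' cos φ₁ , cos φ₂ sin φ₁ − sin φ₂ cos φ₁ cos Δλ' ) = 313.11°.
Final bearing = (313.11° + 180°) mod 360° = 133.11°.

final bearing 133.11°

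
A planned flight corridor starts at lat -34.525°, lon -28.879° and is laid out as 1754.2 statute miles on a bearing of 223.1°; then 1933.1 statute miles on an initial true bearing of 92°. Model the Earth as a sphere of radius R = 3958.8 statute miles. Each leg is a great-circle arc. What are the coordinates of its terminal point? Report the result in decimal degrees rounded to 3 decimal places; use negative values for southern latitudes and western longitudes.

latitude -43.663°, longitude -15.810°

Apply the spherical direct solution leg by leg, carrying full precision between legs.
Leg 1: from (-34.525°, -28.879°), δ = 1754.2/3958.8 = 0.443114 rad, θ = 223.1° → φ = -50.350°, λ = -56.208°.
Leg 2: from (-50.350°, -56.208°), δ = 1933.1/3958.8 = 0.488305 rad, θ = 92° → φ = -43.663°, λ = -15.810°.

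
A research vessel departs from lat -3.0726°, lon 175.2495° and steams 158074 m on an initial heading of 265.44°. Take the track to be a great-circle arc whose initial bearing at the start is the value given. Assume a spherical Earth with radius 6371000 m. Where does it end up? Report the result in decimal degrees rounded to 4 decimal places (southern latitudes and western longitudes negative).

δ = 158074/6371000 = 0.024811 rad (1.4216°).
Converting: φ₁ = -0.053627 rad, θ = 4.632802 rad.
Destination latitude: φ₂ = arcsin( sin φ₁ cos δ + cos φ₁ sin δ cos θ ) = arcsin(-0.055554) = -3.1847°.
Then Δλ = atan2(-0.024695, 0.996714) = -0.024771 rad, from sin θ sin δ cos φ₁ over cos δ − sin φ₁ sin φ₂.
λ₂ = λ₁ + Δλ = 173.8302°.

latitude -3.1847°, longitude 173.8302°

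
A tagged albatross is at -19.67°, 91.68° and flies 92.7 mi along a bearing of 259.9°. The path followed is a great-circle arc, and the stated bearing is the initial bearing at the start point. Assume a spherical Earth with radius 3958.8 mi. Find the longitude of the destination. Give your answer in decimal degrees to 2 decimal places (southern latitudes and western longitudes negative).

Central angle δ = d/R = 0.023416 rad.
Converting: φ₁ = -0.343306 rad, θ = 4.536111 rad.
Applying the spherical law of cosines for sides, sin φ₂ = sin φ₁ cos δ + cos φ₁ sin δ cos θ = -0.340376, so φ₂ = -19.90°.
Then Δλ = atan2(-0.021706, 0.885154) = -0.024517 rad, from sin θ sin δ cos φ₁ over cos δ − sin φ₁ sin φ₂.
λ₂ = λ₁ + Δλ = 90.28°.

longitude 90.28°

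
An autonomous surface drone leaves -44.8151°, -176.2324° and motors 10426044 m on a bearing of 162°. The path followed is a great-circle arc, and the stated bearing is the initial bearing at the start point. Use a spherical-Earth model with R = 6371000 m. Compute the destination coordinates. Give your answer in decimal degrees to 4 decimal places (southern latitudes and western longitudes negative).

Angular distance δ = d/R = 10426044 / 6371000 = 1.636485 rad.
Start latitude φ₁ = -0.782171 rad; initial bearing θ = 2.827433 rad.
Destination latitude: φ₂ = arcsin( sin φ₁ cos δ + cos φ₁ sin δ cos θ ) = arcsin(-0.626945) = -38.8251°.
Δλ = atan2( sin θ sin δ cos φ₁ , cos δ − sin φ₁ sin φ₂ ) = atan2(0.218739, -0.507525) = 2.734658 rad = 156.6843°.
Hence λ₂ = -176.2324° + 156.6843° = -19.5481°.

latitude -38.8251°, longitude -19.5481°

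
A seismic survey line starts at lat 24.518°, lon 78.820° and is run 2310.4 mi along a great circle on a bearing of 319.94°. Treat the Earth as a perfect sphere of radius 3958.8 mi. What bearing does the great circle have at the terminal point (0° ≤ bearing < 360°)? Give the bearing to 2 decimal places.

final bearing 301.04°

Angular distance δ = d/R = 2310.4 / 3958.8 = 0.583611 rad.
With φ₁ = 24.518° = 0.427920 rad and θ = 319.94° = 5.584006 rad:
Destination latitude: φ₂ = arcsin( sin φ₁ cos δ + cos φ₁ sin δ cos θ ) = arcsin(0.730013) = 46.887°.
For the longitude increment, Δλ = atan2( sin θ sin δ cos φ₁, cos δ − sin φ₁ sin φ₂ ) = atan2(-0.322666, 0.531538) = -31.260°.
λ₂ = λ₁ + Δλ = 47.560°.
The forward bearing on arrival equals the back-azimuth from the destination plus 180°.
Back-azimuth from P₂ (46.89°, 47.56°) to P₁ (24.52°, 78.82°), with Δλ' = λ₁ − λ₂ = 31.26°: atan2( sin Δλ' cos φ₁ , cos φ₂ sin φ₁ − sin φ₂ cos φ₁ cos Δλ' ) = 121.04°.
Final bearing = (121.04° + 180°) mod 360° = 301.04°.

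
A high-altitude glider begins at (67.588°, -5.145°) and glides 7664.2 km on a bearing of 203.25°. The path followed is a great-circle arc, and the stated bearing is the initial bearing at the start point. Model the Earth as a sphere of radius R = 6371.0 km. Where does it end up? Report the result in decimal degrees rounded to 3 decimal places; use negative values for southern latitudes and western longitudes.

The arc subtends δ = 7664.2/6371 = 1.202982 rad at the centre.
With φ₁ = 67.588° = 1.179633 rad and θ = 203.25° = 3.547382 rad:
Applying the spherical law of cosines for sides, sin φ₂ = sin φ₁ cos δ + cos φ₁ sin δ cos θ = 0.005544, so φ₂ = 0.318°.
Δλ = atan2( sin θ sin δ cos φ₁ , cos δ − sin φ₁ sin φ₂ ) = atan2(-0.140435, 0.354451) = -0.377231 rad = -21.614°.
Hence λ₂ = -5.145° + -21.614° = -26.759°.

latitude 0.318°, longitude -26.759°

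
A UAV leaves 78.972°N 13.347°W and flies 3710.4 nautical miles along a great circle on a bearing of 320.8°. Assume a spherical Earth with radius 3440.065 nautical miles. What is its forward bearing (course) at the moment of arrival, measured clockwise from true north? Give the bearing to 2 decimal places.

The arc subtends δ = 3710.4/3440.065 = 1.078584 rad at the centre.
Converting: φ₁ = 1.378321 rad, θ = 5.599016 rad.
Applying the spherical law of cosines for sides, sin φ₂ = sin φ₁ cos δ + cos φ₁ sin δ cos θ = 0.594491, so φ₂ = 36.476°.
Then Δλ = atan2(-0.106548, -0.110936) = -2.376368 rad, from sin θ sin δ cos φ₁ over cos δ − sin φ₁ sin φ₂.
λ₂ = λ₁ + Δλ = -149.503°.
The forward bearing on arrival equals the back-azimuth from the destination plus 180°.
Back-azimuth from P₂ (36.48°, -149.50°) to P₁ (78.97°, -13.35°), with Δλ' = λ₁ − λ₂ = 136.16°: atan2( sin Δλ' cos φ₁ , cos φ₂ sin φ₁ − sin φ₂ cos φ₁ cos Δλ' ) = 8.65°.
Final bearing = (8.65° + 180°) mod 360° = 188.65°.

final bearing 188.65°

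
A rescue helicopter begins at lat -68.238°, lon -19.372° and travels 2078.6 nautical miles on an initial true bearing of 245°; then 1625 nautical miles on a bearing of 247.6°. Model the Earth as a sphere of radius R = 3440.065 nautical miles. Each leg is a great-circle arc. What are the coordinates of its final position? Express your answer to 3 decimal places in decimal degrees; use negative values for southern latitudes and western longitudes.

latitude -58.241°, longitude -153.367°

Apply the spherical direct solution leg by leg, carrying full precision between legs.
Leg 1: from (-68.238°, -19.372°), δ = 2078.6/3440.065 = 0.604233 rad, θ = 245° → φ = -58.573°, λ = -100.311°.
Leg 2: from (-58.573°, -100.311°), δ = 1625/3440.065 = 0.472375 rad, θ = 247.6° → φ = -58.241°, λ = -153.367°.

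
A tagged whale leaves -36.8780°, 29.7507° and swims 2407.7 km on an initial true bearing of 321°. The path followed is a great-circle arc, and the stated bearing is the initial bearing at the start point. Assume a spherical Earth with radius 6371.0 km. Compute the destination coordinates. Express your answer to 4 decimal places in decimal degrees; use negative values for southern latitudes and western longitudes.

latitude -19.1709°, longitude 15.5191°

δ = 2407.7/6371 = 0.377916 rad (21.6530°).
Converting: φ₁ = -0.643643 rad, θ = 5.602507 rad.
Applying the spherical law of cosines for sides, sin φ₂ = sin φ₁ cos δ + cos φ₁ sin δ cos θ = -0.328387, so φ₂ = -19.1709°.
Δλ = atan2( sin θ sin δ cos φ₁ , cos δ − sin φ₁ sin φ₂ ) = atan2(-0.185748, 0.732366) = -0.248389 rad = -14.2316°.
Hence λ₂ = 29.7507° + -14.2316° = 15.5191°.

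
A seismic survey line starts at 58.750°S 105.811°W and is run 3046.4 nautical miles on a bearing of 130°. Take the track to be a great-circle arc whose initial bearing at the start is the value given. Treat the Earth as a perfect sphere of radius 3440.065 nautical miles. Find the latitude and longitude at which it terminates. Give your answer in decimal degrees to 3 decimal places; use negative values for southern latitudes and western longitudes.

Central angle δ = d/R = 0.885565 rad.
Converting: φ₁ = -1.025381 rad, θ = 2.268928 rad.
Destination latitude: φ₂ = arcsin( sin φ₁ cos δ + cos φ₁ sin δ cos θ ) = arcsin(-0.799223) = -53.056°.
For the longitude increment, Δλ = atan2( sin θ sin δ cos φ₁, cos δ − sin φ₁ sin φ₂ ) = atan2(0.307698, -0.050413) = 99.305°.
λ₂ = λ₁ + Δλ = -6.506°.

latitude -53.056°, longitude -6.506°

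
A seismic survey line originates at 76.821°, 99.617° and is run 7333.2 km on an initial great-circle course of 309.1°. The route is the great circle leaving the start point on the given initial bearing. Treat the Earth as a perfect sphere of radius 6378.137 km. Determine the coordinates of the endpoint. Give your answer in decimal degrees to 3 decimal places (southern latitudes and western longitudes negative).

latitude 31.951°, longitude -23.796°

Angular distance δ = d/R = 7333.2 / 6378.137 = 1.149740 rad.
With φ₁ = 76.821° = 1.340779 rad and θ = 309.1° = 5.394813 rad:
Applying the spherical law of cosines for sides, sin φ₂ = sin φ₁ cos δ + cos φ₁ sin δ cos θ = 0.529191, so φ₂ = 31.951°.
For the longitude increment, Δλ = atan2( sin θ sin δ cos φ₁, cos δ − sin φ₁ sin φ₂ ) = atan2(-0.161480, -0.106529) = -123.413°.
λ₂ = λ₁ + Δλ = -23.796°.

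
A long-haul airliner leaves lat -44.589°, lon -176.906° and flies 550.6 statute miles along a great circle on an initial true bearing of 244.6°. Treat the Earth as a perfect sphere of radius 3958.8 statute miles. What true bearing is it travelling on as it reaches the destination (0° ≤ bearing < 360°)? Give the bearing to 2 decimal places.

final bearing 252.31°

δ = 550.6/3958.8 = 0.139083 rad (7.9688°).
Converting: φ₁ = -0.778225 rad, θ = 4.269075 rad.
Destination latitude: φ₂ = arcsin( sin φ₁ cos δ + cos φ₁ sin δ cos θ ) = arcsin(-0.737586) = -47.526°.
Δλ = atan2( sin θ sin δ cos φ₁ , cos δ − sin φ₁ sin φ₂ ) = atan2(-0.089186, 0.472546) = -0.186542 rad = -10.688°.
λ₂ = -176.906° + -10.688° = -187.594°, normalized to (−180°, 180°] → 172.406°.
The forward bearing on arrival equals the back-azimuth from the destination plus 180°.
Back-azimuth from P₂ (-47.53°, 172.41°) to P₁ (-44.59°, -176.91°), with Δλ' = λ₁ − λ₂ = -349.31°: atan2( sin Δλ' cos φ₁ , cos φ₂ sin φ₁ − sin φ₂ cos φ₁ cos Δλ' ) = 72.31°.
Final bearing = (72.31° + 180°) mod 360° = 252.31°.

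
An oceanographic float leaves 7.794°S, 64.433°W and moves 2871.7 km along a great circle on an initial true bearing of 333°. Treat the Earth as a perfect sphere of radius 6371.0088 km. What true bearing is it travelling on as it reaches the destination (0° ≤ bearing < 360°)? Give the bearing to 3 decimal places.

final bearing 332.216°

δ = 2871.7/6371.0088 = 0.450745 rad (25.8258°).
With φ₁ = -7.794° = -0.136031 rad and θ = 333° = 5.811946 rad:
Destination latitude: φ₂ = arcsin( sin φ₁ cos δ + cos φ₁ sin δ cos θ ) = arcsin(0.262502) = 15.219°.
For the longitude increment, Δλ = atan2( sin θ sin δ cos φ₁, cos δ − sin φ₁ sin φ₂ ) = atan2(-0.195948, 0.935721) = -11.827°.
Hence λ₂ = -64.433° + -11.827° = -76.260°.
The forward bearing on arrival equals the back-azimuth from the destination plus 180°.
Back-azimuth from P₂ (15.219°, -76.260°) to P₁ (-7.794°, -64.433°), with Δλ' = λ₁ − λ₂ = 11.827°: atan2( sin Δλ' cos φ₁ , cos φ₂ sin φ₁ − sin φ₂ cos φ₁ cos Δλ' ) = 152.216°.
Final bearing = (152.216° + 180°) mod 360° = 332.216°.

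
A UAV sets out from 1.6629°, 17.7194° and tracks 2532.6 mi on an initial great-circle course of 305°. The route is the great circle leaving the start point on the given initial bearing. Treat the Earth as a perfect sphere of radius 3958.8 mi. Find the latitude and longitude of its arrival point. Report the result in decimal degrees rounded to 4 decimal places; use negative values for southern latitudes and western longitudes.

latitude 21.4417°, longitude -13.9747°

Central angle δ = d/R = 0.639739 rad.
With φ₁ = 1.6629° = 0.029023 rad and θ = 305° = 5.323254 rad:
Destination latitude: φ₂ = arcsin( sin φ₁ cos δ + cos φ₁ sin δ cos θ ) = arcsin(0.365554) = 21.4417°.
For the longitude increment, Δλ = atan2( sin θ sin δ cos φ₁, cos δ − sin φ₁ sin φ₂ ) = atan2(-0.488817, 0.791643) = -31.6941°.
λ₂ = 17.7194° + -31.6941° = -13.9747°.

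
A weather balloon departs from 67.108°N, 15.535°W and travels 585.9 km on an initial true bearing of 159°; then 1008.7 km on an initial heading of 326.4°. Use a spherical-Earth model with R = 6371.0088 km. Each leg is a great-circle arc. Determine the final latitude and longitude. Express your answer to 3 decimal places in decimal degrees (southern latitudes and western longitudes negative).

Apply the spherical direct solution leg by leg, carrying full precision between legs.
Leg 1: from (67.108°, -15.535°), δ = 585.9/6371.0088 = 0.091963 rad, θ = 159° → φ = 62.128°, λ = -11.498°.
Leg 2: from (62.128°, -11.498°), δ = 1008.7/6371.0088 = 0.158327 rad, θ = 326.4° → φ = 69.121°, λ = -25.669°.

latitude 69.121°, longitude -25.669°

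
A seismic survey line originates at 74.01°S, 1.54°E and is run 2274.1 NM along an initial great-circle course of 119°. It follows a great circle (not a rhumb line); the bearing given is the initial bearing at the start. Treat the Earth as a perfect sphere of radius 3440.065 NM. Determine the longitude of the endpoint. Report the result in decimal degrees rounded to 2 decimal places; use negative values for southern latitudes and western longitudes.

longitude 98.83°

Central angle δ = d/R = 0.661063 rad.
Start latitude φ₁ = -1.291718 rad; initial bearing θ = 2.076942 rad.
Applying the spherical law of cosines for sides, sin φ₂ = sin φ₁ cos δ + cos φ₁ sin δ cos θ = -0.840794, so φ₂ = -57.22°.
For the longitude increment, Δλ = atan2( sin θ sin δ cos φ₁, cos δ − sin φ₁ sin φ₂ ) = atan2(0.147921, -0.018924) = 97.29°.
Hence λ₂ = 1.54° + 97.29° = 98.83°.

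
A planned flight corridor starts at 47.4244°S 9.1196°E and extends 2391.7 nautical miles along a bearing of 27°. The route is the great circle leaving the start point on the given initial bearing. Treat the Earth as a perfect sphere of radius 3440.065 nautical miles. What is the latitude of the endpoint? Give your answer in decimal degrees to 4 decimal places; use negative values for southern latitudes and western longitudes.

latitude -10.3298°

Angular distance δ = d/R = 2391.7 / 3440.065 = 0.695248 rad.
Converting: φ₁ = -0.827712 rad, θ = 0.471239 rad.
sin φ₂ = sin φ₁ cos δ + cos φ₁ sin δ cos θ = (-0.736385)(0.767895) + (0.676562)(0.640576)(0.891007) = -0.179313
φ₂ = asin(-0.179313) = -0.180288 rad = -10.3298°.
For the longitude increment, Δλ = atan2( sin θ sin δ cos φ₁, cos δ − sin φ₁ sin φ₂ ) = atan2(0.196755, 0.635851) = 17.1939°.
Hence λ₂ = 9.1196° + 17.1939° = 26.3135°.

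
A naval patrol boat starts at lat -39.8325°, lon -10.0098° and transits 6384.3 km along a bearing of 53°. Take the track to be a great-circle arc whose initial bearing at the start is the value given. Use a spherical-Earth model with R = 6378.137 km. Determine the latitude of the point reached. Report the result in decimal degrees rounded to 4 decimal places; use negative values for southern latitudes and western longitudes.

latitude 2.4964°

Angular distance δ = d/R = 6384.3 / 6378.137 = 1.000966 rad.
Start latitude φ₁ = -0.695208 rad; initial bearing θ = 0.925025 rad.
Destination latitude: φ₂ = arcsin( sin φ₁ cos δ + cos φ₁ sin δ cos θ ) = arcsin(0.043556) = 2.4964°.
Δλ = atan2( sin θ sin δ cos φ₁ , cos δ − sin φ₁ sin φ₂ ) = atan2(0.516384, 0.567389) = 0.738371 rad = 42.3055°.
λ₂ = -10.0098° + 42.3055° = 32.2957°.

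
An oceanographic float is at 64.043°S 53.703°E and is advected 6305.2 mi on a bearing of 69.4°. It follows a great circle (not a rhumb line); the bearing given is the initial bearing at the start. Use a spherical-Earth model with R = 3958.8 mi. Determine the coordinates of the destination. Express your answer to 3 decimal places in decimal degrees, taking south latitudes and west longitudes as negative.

latitude 10.001°, longitude 125.558°

The arc subtends δ = 6305.2/3958.8 = 1.592705 rad at the centre.
Start latitude φ₁ = -1.117761 rad; initial bearing θ = 1.211259 rad.
Destination latitude: φ₂ = arcsin( sin φ₁ cos δ + cos φ₁ sin δ cos θ ) = arcsin(0.173660) = 10.001°.
Δλ = atan2( sin θ sin δ cos φ₁ , cos δ − sin φ₁ sin φ₂ ) = atan2(0.409612, 0.134235) = 1.254113 rad = 71.855°.
λ₂ = λ₁ + Δλ = 125.558°.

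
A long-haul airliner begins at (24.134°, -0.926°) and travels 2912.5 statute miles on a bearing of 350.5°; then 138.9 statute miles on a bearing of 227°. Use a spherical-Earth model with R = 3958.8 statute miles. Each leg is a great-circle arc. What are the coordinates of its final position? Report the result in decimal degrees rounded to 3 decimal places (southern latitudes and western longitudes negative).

Apply the spherical direct solution leg by leg, carrying full precision between legs.
Leg 1: from (24.134°, -0.926°), δ = 2912.5/3958.8 = 0.735703 rad, θ = 350.5° → φ = 65.117°, λ = -16.189°.
Leg 2: from (65.117°, -16.189°), δ = 138.9/3958.8 = 0.035086 rad, θ = 227° → φ = 63.708°, λ = -19.509°.

latitude 63.708°, longitude -19.509°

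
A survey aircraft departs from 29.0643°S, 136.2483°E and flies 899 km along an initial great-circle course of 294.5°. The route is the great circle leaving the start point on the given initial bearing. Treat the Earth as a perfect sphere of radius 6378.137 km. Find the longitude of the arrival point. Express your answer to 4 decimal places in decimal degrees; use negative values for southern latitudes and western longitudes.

δ = 899/6378.137 = 0.140950 rad (8.0759°).
Converting: φ₁ = -0.507268 rad, θ = 5.139995 rad.
Applying the spherical law of cosines for sides, sin φ₂ = sin φ₁ cos δ + cos φ₁ sin δ cos θ = -0.430052, so φ₂ = -25.4708°.
Then Δλ = atan2(-0.111737, 0.781168) = -0.142075 rad, from sin θ sin δ cos φ₁ over cos δ − sin φ₁ sin φ₂.
Hence λ₂ = 136.2483° + -8.1403° = 128.1080°.

longitude 128.1080°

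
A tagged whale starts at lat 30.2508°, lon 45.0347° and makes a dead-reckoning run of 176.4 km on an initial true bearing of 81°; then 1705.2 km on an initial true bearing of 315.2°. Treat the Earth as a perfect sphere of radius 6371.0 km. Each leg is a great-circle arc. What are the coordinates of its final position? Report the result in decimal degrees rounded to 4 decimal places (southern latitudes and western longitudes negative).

latitude 40.6158°, longitude 32.6420°

Apply the spherical direct solution leg by leg, carrying full precision between legs.
Leg 1: from (30.2508°, 45.0347°), δ = 176.4/6371 = 0.027688 rad, θ = 81° → φ = 30.4864°, λ = 46.8530°.
Leg 2: from (30.4864°, 46.8530°), δ = 1705.2/6371 = 0.267650 rad, θ = 315.2° → φ = 40.6158°, λ = 32.6420°.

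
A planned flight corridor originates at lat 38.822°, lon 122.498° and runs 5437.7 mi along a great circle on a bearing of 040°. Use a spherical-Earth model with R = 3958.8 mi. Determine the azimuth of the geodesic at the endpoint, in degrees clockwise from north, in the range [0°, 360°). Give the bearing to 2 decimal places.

final bearing 134.83°

δ = 5437.7/3958.8 = 1.373573 rad (78.6999°).
Start latitude φ₁ = 0.677572 rad; initial bearing θ = 0.698132 rad.
Destination latitude: φ₂ = arcsin( sin φ₁ cos δ + cos φ₁ sin δ cos θ ) = arcsin(0.708093) = 45.080°.
For the longitude increment, Δλ = atan2( sin θ sin δ cos φ₁, cos δ − sin φ₁ sin φ₂ ) = atan2(0.491086, -0.247958) = 116.790°.
λ₂ = 122.498° + 116.790° = 239.288°, normalized to (−180°, 180°] → -120.712°.
The forward bearing on arrival equals the back-azimuth from the destination plus 180°.
Back-azimuth from P₂ (45.08°, -120.71°) to P₁ (38.82°, 122.50°), with Δλ' = λ₁ − λ₂ = 243.21°: atan2( sin Δλ' cos φ₁ , cos φ₂ sin φ₁ − sin φ₂ cos φ₁ cos Δλ' ) = 314.83°.
Final bearing = (314.83° + 180°) mod 360° = 134.83°.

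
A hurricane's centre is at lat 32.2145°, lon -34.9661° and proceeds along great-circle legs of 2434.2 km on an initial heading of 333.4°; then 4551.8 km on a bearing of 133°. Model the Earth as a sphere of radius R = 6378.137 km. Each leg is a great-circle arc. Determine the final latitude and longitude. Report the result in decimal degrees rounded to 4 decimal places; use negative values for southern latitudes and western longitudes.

Apply the spherical direct solution leg by leg, carrying full precision between legs.
Leg 1: from (32.2145°, -34.9661°), δ = 2434.2/6378.137 = 0.381647 rad, θ = 333.4° → φ = 50.9409°, λ = -50.3128°.
Leg 2: from (50.9409°, -50.3128°), δ = 4551.8/6378.137 = 0.713657 rad, θ = 133° → φ = 17.8003°, λ = -20.1263°.

latitude 17.8003°, longitude -20.1263°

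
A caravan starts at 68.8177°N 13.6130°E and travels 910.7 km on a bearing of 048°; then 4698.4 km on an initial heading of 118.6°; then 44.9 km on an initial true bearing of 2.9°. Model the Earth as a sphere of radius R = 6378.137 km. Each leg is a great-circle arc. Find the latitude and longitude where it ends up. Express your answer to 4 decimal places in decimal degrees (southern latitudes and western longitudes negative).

latitude 38.4438°, longitude 83.6064°

Apply the spherical direct solution leg by leg, carrying full precision between legs.
Leg 1: from (68.8177°, 13.6130°), δ = 910.7/6378.137 = 0.142785 rad, θ = 48° → φ = 73.2065°, λ = 35.0829°.
Leg 2: from (73.2065°, 35.0829°), δ = 4698.4/6378.137 = 0.736641 rad, θ = 118.6° → φ = 38.0409°, λ = 83.5803°.
Leg 3: from (38.0409°, 83.5803°), δ = 44.9/6378.137 = 0.007040 rad, θ = 2.9° → φ = 38.4438°, λ = 83.6064°.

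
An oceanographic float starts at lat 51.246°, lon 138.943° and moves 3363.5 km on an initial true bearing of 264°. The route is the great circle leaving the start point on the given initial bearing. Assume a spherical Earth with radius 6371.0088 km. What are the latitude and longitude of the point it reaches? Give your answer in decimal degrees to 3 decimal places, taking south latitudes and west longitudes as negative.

latitude 39.844°, longitude 98.212°

Angular distance δ = d/R = 3363.5 / 6371.0088 = 0.527938 rad.
Converting: φ₁ = 0.894411 rad, θ = 4.607669 rad.
Destination latitude: φ₂ = arcsin( sin φ₁ cos δ + cos φ₁ sin δ cos θ ) = arcsin(0.640702) = 39.844°.
Δλ = atan2( sin θ sin δ cos φ₁ , cos δ − sin φ₁ sin φ₂ ) = atan2(-0.313611, 0.364202) = -0.710898 rad = -40.731°.
λ₂ = λ₁ + Δλ = 98.212°.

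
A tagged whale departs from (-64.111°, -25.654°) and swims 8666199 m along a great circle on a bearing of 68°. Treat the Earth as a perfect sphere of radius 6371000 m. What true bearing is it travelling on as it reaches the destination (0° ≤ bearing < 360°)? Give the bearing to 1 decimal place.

Angular distance δ = d/R = 8666199 / 6371000 = 1.360257 rad.
Start latitude φ₁ = -1.118948 rad; initial bearing θ = 1.186824 rad.
sin φ₂ = sin φ₁ cos δ + cos φ₁ sin δ cos θ = (-0.899642)(0.208987) + (0.436629)(0.977918)(0.374607) = -0.028061
φ₂ = asin(-0.028061) = -0.028065 rad = -1.608°.
Then Δλ = atan2(0.395896, 0.183742) = 1.136265 rad, from sin θ sin δ cos φ₁ over cos δ − sin φ₁ sin φ₂.
Hence λ₂ = -25.654° + 65.103° = 39.449°.
The forward bearing on arrival equals the back-azimuth from the destination plus 180°.
Back-azimuth from P₂ (-1.6°, 39.4°) to P₁ (-64.1°, -25.7°), with Δλ' = λ₁ − λ₂ = -65.1°: atan2( sin Δλ' cos φ₁ , cos φ₂ sin φ₁ − sin φ₂ cos φ₁ cos Δλ' ) = 203.9°.
Final bearing = (203.9° + 180°) mod 360° = 23.9°.

final bearing 23.9°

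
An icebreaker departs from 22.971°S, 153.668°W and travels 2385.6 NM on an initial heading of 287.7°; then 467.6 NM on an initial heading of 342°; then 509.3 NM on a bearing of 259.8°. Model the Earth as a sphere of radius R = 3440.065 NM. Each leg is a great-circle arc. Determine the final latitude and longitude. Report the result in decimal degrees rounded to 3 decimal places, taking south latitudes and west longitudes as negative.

latitude -1.052°, longitude 157.742°

Apply the spherical direct solution leg by leg, carrying full precision between legs.
Leg 1: from (-22.971°, -153.668°), δ = 2385.6/3440.065 = 0.693475 rad, θ = 287.7° → φ = -6.961°, λ = 168.491°.
Leg 2: from (-6.961°, 168.491°), δ = 467.6/3440.065 = 0.135928 rad, θ = 342° → φ = 0.450°, λ = 166.091°.
Leg 3: from (0.450°, 166.091°), δ = 509.3/3440.065 = 0.148050 rad, θ = 259.8° → φ = -1.052°, λ = 157.742°.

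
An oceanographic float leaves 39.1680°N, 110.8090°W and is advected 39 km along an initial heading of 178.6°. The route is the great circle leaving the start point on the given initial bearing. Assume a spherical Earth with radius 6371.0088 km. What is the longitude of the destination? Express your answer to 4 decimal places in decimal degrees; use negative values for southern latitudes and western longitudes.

δ = 39/6371.0088 = 0.006121 rad (0.3507°).
Converting: φ₁ = 0.683611 rad, θ = 3.117158 rad.
Applying the spherical law of cosines for sides, sin φ₂ = sin φ₁ cos δ + cos φ₁ sin δ cos θ = 0.626840, so φ₂ = 38.8174°.
For the longitude increment, Δλ = atan2( sin θ sin δ cos φ₁, cos δ − sin φ₁ sin φ₂ ) = atan2(0.000116, 0.604071) = 0.0110°.
Hence λ₂ = -110.8090° + 0.0110° = -110.7980°.

longitude -110.7980°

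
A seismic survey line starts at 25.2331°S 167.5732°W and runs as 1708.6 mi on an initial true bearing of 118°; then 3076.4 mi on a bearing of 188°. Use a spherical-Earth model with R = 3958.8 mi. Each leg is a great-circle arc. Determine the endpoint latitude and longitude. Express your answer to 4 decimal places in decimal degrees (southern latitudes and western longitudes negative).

latitude -77.3484°, longitude -167.4433°

Apply the spherical direct solution leg by leg, carrying full precision between legs.
Leg 1: from (-25.2331°, -167.5732°), δ = 1708.6/3958.8 = 0.431595 rad, θ = 118° → φ = -34.3926°, λ = -140.9833°.
Leg 2: from (-34.3926°, -140.9833°), δ = 3076.4/3958.8 = 0.777104 rad, θ = 188° → φ = -77.3484°, λ = -167.4433°.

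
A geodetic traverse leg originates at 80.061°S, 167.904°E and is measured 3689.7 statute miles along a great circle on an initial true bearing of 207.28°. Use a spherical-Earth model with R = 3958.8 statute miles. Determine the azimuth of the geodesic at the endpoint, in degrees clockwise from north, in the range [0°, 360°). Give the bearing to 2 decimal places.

final bearing 353.55°

δ = 3689.7/3958.8 = 0.932025 rad (53.4011°).
Start latitude φ₁ = -1.397328 rad; initial bearing θ = 3.617718 rad.
sin φ₂ = sin φ₁ cos δ + cos φ₁ sin δ cos θ = (-0.984992)(0.596210) + (0.172600)(0.802829)(-0.888777) = -0.710418
φ₂ = asin(-0.710418) = -0.790092 rad = -45.269°.
Then Δλ = atan2(-0.063511, -0.103546) = -2.591407 rad, from sin θ sin δ cos φ₁ over cos δ − sin φ₁ sin φ₂.
λ₂ = 167.904° + -148.477° = 19.427°.
The forward bearing on arrival equals the back-azimuth from the destination plus 180°.
Back-azimuth from P₂ (-45.27°, 19.43°) to P₁ (-80.06°, 167.90°), with Δλ' = λ₁ − λ₂ = 148.48°: atan2( sin Δλ' cos φ₁ , cos φ₂ sin φ₁ − sin φ₂ cos φ₁ cos Δλ' ) = 173.55°.
Final bearing = (173.55° + 180°) mod 360° = 353.55°.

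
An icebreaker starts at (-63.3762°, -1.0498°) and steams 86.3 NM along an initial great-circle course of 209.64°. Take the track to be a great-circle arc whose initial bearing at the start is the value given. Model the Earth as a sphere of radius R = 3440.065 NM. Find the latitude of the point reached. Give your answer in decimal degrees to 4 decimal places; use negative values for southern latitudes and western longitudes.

Angular distance δ = d/R = 86.3 / 3440.065 = 0.025087 rad.
With φ₁ = -63.3762° = -1.106123 rad and θ = 209.64° = 3.658908 rad:
sin φ₂ = sin φ₁ cos δ + cos φ₁ sin δ cos θ = (-0.893968)(0.999685) + (0.448130)(0.025084)(-0.869150) = -0.903457
φ₂ = asin(-0.903457) = -1.127766 rad = -64.6163°.
For the longitude increment, Δλ = atan2( sin θ sin δ cos φ₁, cos δ − sin φ₁ sin φ₂ ) = atan2(-0.005559, 0.192024) = -1.6583°.
λ₂ = -1.0498° + -1.6583° = -2.7081°.

latitude -64.6163°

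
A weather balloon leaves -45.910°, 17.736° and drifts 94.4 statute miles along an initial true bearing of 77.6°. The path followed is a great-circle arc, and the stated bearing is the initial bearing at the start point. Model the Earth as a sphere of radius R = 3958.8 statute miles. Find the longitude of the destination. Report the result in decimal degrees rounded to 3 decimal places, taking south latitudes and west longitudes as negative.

Angular distance δ = d/R = 94.4 / 3958.8 = 0.023846 rad.
Start latitude φ₁ = -0.801281 rad; initial bearing θ = 1.354375 rad.
sin φ₂ = sin φ₁ cos δ + cos φ₁ sin δ cos θ = (-0.718248)(0.999716) + (0.695787)(0.023843)(0.214735) = -0.714481
φ₂ = asin(-0.714481) = -0.795882 rad = -45.601°.
Then Δλ = atan2(0.016203, 0.486541) = 0.033290 rad, from sin θ sin δ cos φ₁ over cos δ − sin φ₁ sin φ₂.
Hence λ₂ = 17.736° + 1.907° = 19.643°.

longitude 19.643°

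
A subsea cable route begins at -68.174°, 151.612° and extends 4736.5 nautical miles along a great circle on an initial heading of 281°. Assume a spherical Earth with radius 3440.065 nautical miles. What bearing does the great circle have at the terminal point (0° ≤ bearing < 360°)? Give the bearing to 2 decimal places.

The arc subtends δ = 4736.5/3440.065 = 1.376864 rad at the centre.
Converting: φ₁ = -1.189861 rad, θ = 4.904375 rad.
sin φ₂ = sin φ₁ cos δ + cos φ₁ sin δ cos θ = (-0.928317)(0.192719) + (0.371789)(0.981254)(0.190809) = -0.109294
φ₂ = asin(-0.109294) = -0.109513 rad = -6.275°.
Δλ = atan2( sin θ sin δ cos φ₁ , cos δ − sin φ₁ sin φ₂ ) = atan2(-0.358117, 0.091260) = -1.321274 rad = -75.703°.
Hence λ₂ = 151.612° + -75.703° = 75.909°.
The forward bearing on arrival equals the back-azimuth from the destination plus 180°.
Back-azimuth from P₂ (-6.27°, 75.91°) to P₁ (-68.17°, 151.61°), with Δλ' = λ₁ − λ₂ = 75.70°: atan2( sin Δλ' cos φ₁ , cos φ₂ sin φ₁ − sin φ₂ cos φ₁ cos Δλ' ) = 158.46°.
Final bearing = (158.46° + 180°) mod 360° = 338.46°.

final bearing 338.46°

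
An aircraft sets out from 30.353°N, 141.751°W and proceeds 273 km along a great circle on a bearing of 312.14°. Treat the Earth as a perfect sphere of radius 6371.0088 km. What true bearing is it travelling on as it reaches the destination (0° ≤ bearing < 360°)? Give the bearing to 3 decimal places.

Central angle δ = d/R = 0.042850 rad.
Start latitude φ₁ = 0.529760 rad; initial bearing θ = 5.447871 rad.
Destination latitude: φ₂ = arcsin( sin φ₁ cos δ + cos φ₁ sin δ cos θ ) = arcsin(0.529664) = 31.983°.
Then Δλ = atan2(-0.027410, 0.731429) = -0.037457 rad, from sin θ sin δ cos φ₁ over cos δ − sin φ₁ sin φ₂.
Hence λ₂ = -141.751° + -2.146° = -143.897°.
The forward bearing on arrival equals the back-azimuth from the destination plus 180°.
Back-azimuth from P₂ (31.983°, -143.897°) to P₁ (30.353°, -141.751°), with Δλ' = λ₁ − λ₂ = 2.146°: atan2( sin Δλ' cos φ₁ , cos φ₂ sin φ₁ − sin φ₂ cos φ₁ cos Δλ' ) = 131.029°.
Final bearing = (131.029° + 180°) mod 360° = 311.029°.

final bearing 311.029°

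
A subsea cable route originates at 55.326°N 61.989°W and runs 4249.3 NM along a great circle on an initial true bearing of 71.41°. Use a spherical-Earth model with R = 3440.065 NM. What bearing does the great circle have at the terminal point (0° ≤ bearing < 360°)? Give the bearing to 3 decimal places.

final bearing 143.048°

δ = 4249.3/3440.065 = 1.235238 rad (70.7739°).
With φ₁ = 55.326° = 0.965621 rad and θ = 71.41° = 1.246340 rad:
Destination latitude: φ₂ = arcsin( sin φ₁ cos δ + cos φ₁ sin δ cos θ ) = arcsin(0.442063) = 26.236°.
Then Δλ = atan2(0.509149, -0.034257) = 1.637978 rad, from sin θ sin δ cos φ₁ over cos δ − sin φ₁ sin φ₂.
Hence λ₂ = -61.989° + 93.849° = 31.860°.
The forward bearing on arrival equals the back-azimuth from the destination plus 180°.
Back-azimuth from P₂ (26.236°, 31.860°) to P₁ (55.326°, -61.989°), with Δλ' = λ₁ − λ₂ = -93.849°: atan2( sin Δλ' cos φ₁ , cos φ₂ sin φ₁ − sin φ₂ cos φ₁ cos Δλ' ) = 323.048°.
Final bearing = (323.048° + 180°) mod 360° = 143.048°.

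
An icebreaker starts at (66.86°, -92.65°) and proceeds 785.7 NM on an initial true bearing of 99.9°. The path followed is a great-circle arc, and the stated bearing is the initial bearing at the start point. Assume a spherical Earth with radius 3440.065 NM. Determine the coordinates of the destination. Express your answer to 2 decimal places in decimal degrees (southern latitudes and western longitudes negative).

The arc subtends δ = 785.7/3440.065 = 0.228397 rad at the centre.
Start latitude φ₁ = 1.166927 rad; initial bearing θ = 1.743584 rad.
Applying the spherical law of cosines for sides, sin φ₂ = sin φ₁ cos δ + cos φ₁ sin δ cos θ = 0.880370, so φ₂ = 61.69°.
For the longitude increment, Δλ = atan2( sin θ sin δ cos φ₁, cos δ − sin φ₁ sin φ₂ ) = atan2(0.087652, 0.164489) = 28.05°.
Hence λ₂ = -92.65° + 28.05° = -64.60°.

latitude 61.69°, longitude -64.60°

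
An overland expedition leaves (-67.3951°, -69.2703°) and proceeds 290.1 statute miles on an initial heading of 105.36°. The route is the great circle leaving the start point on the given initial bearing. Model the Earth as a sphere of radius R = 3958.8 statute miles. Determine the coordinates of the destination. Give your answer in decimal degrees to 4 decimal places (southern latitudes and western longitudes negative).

δ = 290.1/3958.8 = 0.073280 rad (4.1986°).
Converting: φ₁ = -1.176266 rad, θ = 1.838879 rad.
sin φ₂ = sin φ₁ cos δ + cos φ₁ sin δ cos θ = (-0.923177)(0.997316) + (0.384374)(0.073214)(-0.264883) = -0.928154
φ₂ = asin(-0.928154) = -1.189422 rad = -68.1489°.
Then Δλ = atan2(0.027136, 0.140465) = 0.190839 rad, from sin θ sin δ cos φ₁ over cos δ − sin φ₁ sin φ₂.
Hence λ₂ = -69.2703° + 10.9342° = -58.3361°.

latitude -68.1489°, longitude -58.3361°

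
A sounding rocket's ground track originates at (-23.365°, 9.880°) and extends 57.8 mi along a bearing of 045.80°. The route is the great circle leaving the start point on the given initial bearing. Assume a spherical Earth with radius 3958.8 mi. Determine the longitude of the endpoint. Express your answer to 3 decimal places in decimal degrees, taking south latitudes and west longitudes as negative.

longitude 10.530°

Central angle δ = d/R = 0.014600 rad.
With φ₁ = -23.365° = -0.407796 rad and θ = 45.8° = 0.799361 rad:
Destination latitude: φ₂ = arcsin( sin φ₁ cos δ + cos φ₁ sin δ cos θ ) = arcsin(-0.387201) = -22.780°.
Δλ = atan2( sin θ sin δ cos φ₁ , cos δ − sin φ₁ sin φ₂ ) = atan2(0.009608, 0.846334) = 0.011353 rad = 0.650°.
Hence λ₂ = 9.880° + 0.650° = 10.530°.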